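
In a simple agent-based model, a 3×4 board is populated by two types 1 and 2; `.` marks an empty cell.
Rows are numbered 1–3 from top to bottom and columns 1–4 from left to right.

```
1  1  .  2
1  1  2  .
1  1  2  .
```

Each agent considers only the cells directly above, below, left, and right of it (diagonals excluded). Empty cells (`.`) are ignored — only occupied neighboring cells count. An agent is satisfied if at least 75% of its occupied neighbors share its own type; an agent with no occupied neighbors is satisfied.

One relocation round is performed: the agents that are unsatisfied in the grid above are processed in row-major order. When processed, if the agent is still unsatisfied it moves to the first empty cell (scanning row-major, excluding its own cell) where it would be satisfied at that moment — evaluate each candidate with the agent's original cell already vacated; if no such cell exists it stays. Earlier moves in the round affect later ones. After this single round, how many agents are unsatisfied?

Initially unsatisfied (in order): (2,3), (3,2), (3,3).
  (2,3) → (2,4).
  (3,2): no empty cell satisfies it; stays.
  (3,3) → (3,4).
Resulting grid:
1 1 . 2
1 1 . 2
1 1 . 2
All satisfied now.

0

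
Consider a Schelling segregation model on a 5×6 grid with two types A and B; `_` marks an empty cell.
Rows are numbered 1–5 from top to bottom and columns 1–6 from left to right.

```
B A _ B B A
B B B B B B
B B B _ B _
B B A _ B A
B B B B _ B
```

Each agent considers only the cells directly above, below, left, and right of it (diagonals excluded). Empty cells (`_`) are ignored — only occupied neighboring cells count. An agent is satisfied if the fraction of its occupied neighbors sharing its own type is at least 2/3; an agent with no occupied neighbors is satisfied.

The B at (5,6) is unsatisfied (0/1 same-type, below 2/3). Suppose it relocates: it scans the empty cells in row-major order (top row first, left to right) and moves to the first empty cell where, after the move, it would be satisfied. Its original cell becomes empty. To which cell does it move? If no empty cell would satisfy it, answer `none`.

(1,3)

Vacating (5,6). Empty cells in order:
  (1,3): 2/3 same-type → satisfied — stop here.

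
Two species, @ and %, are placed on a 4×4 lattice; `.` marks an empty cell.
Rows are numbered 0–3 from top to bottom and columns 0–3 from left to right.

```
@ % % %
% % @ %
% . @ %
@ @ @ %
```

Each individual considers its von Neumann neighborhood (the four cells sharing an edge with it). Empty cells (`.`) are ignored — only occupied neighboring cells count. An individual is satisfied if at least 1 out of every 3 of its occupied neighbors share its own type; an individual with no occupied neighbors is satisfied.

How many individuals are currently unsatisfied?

Row 0: (0,0)@ 0/2 unhappy · (0,1)% 2/3 ok · (0,2)% 2/3 ok · (0,3)% 2/2 ok
Row 1: (1,0)% 2/3 ok · (1,1)% 2/3 ok · (1,2)@ 1/4 unhappy · (1,3)% 2/3 ok
Row 2: (2,0)% 1/2 ok · (2,2)@ 2/3 ok · (2,3)% 2/3 ok
Row 3: (3,0)@ 1/2 ok · (3,1)@ 2/2 ok · (3,2)@ 2/3 ok · (3,3)% 1/2 ok
Unsatisfied: (0,0), (1,2) — 2 in total.

2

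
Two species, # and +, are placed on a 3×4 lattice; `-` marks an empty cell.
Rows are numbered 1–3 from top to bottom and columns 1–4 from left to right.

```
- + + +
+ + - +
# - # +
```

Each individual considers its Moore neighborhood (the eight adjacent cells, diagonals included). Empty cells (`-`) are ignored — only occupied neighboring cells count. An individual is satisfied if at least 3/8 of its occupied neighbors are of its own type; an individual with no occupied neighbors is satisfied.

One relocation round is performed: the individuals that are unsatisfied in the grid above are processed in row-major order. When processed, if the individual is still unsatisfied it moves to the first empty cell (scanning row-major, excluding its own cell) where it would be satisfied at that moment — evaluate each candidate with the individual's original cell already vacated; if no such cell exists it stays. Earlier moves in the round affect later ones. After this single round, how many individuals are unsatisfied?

Initially unsatisfied (in order): (3,1), (3,3).
  (3,1): no empty cell satisfies it; stays.
  (3,3): no empty cell satisfies it; stays.
Resulting grid:
- + + +
+ + - +
# - # +
Unsatisfied now: (3,1), (3,3).

2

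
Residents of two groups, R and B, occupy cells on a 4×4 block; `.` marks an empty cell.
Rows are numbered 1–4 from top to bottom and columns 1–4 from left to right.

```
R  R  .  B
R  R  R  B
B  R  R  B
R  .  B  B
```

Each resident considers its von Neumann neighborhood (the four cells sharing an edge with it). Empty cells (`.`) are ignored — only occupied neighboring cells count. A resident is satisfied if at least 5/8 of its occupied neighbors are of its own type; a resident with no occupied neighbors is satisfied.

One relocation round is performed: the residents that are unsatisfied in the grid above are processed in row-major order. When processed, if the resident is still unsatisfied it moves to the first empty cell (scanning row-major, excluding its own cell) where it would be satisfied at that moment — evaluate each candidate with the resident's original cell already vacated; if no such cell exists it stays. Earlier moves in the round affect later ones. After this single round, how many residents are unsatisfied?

Initially unsatisfied (in order): (3,1), (3,3), (4,1), (4,3).
  (3,1): no empty cell satisfies it; stays.
  (3,3) → (1,3).
  (4,1): no empty cell satisfies it; stays.
  (4,3): now satisfied by earlier moves; stays.
Resulting grid:
R R R B
R R R B
B R . B
R . B B
Unsatisfied now: (1,4), (3,1), (3,2), (4,1).

4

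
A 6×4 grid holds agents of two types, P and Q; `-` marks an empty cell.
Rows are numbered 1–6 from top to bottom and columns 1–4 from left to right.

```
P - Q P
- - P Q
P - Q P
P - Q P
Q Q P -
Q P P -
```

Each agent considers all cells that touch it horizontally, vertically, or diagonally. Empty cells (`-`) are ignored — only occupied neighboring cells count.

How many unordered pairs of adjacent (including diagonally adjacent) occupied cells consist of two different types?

18

Scan each occupied cell's neighbors to the right and below (and the two forward diagonals) so each pair is counted once.
Row 1: Q(1,3)–P(1,4)≠ Q(1,3)–P(2,3)≠ Q(1,3)–Q(2,4)= P(1,4)–Q(2,4)≠ P(1,4)–P(2,3)=  → 3/5 unlike.
Row 2: P(2,3)–Q(2,4)≠ P(2,3)–Q(3,3)≠ P(2,3)–P(3,4)= Q(2,4)–P(3,4)≠ Q(2,4)–Q(3,3)=  → 3/5 unlike.
Row 3: P(3,1)–P(4,1)= Q(3,3)–P(3,4)≠ Q(3,3)–Q(4,3)= Q(3,3)–P(4,4)≠ P(3,4)–P(4,4)= P(3,4)–Q(4,3)≠  → 3/6 unlike.
Row 4: P(4,1)–Q(5,1)≠ P(4,1)–Q(5,2)≠ Q(4,3)–P(4,4)≠ Q(4,3)–P(5,3)≠ Q(4,3)–Q(5,2)= P(4,4)–P(5,3)=  → 4/6 unlike.
Row 5: Q(5,1)–Q(5,2)= Q(5,1)–Q(6,1)= Q(5,1)–P(6,2)≠ Q(5,2)–P(5,3)≠ Q(5,2)–P(6,2)≠ Q(5,2)–P(6,3)≠ Q(5,2)–Q(6,1)= P(5,3)–P(6,3)= P(5,3)–P(6,2)=  → 4/9 unlike.
Row 6: Q(6,1)–P(6,2)≠ P(6,2)–P(6,3)=  → 1/2 unlike.
Total adjacent occupied pairs: 33; unlike-type pairs: 18.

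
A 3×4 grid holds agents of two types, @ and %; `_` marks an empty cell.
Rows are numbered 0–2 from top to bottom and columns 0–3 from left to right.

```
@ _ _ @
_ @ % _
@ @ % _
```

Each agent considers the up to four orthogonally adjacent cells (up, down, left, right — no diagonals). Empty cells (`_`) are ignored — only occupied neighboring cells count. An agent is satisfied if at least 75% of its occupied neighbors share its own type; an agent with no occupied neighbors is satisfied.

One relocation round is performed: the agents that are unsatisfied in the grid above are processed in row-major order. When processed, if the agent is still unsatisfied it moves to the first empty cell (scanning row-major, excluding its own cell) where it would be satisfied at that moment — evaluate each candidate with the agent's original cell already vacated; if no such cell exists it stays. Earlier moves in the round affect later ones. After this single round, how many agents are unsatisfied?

0

Initially unsatisfied (in order): (1,1), (1,2), (2,1), (2,2).
  (1,1) → (0,1).
  (1,2): now satisfied by earlier moves; stays.
  (2,1) → (1,0).
  (2,2): now satisfied by earlier moves; stays.
Resulting grid:
@ @ _ @
@ _ % _
@ _ % _
All satisfied now.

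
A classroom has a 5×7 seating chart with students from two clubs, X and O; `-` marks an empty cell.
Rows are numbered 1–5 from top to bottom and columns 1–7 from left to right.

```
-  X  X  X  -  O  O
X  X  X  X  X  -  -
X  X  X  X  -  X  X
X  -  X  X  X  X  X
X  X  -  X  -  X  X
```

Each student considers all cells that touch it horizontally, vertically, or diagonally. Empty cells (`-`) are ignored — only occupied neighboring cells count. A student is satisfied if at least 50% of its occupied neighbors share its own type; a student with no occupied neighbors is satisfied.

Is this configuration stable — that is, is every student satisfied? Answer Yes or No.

Yes

Row 1: (1,2)X 4/4 satisfied · (1,3)X 5/5 satisfied · (1,4)X 4/4 satisfied · (1,6)O 1/2 satisfied · (1,7)O 1/1 satisfied
Row 2: (2,1)X 4/4 satisfied · (2,2)X 7/7 satisfied · (2,3)X 8/8 satisfied · (2,4)X 6/6 satisfied · (2,5)X 4/5 satisfied
Row 3: (3,1)X 4/4 satisfied · (3,2)X 7/7 satisfied · (3,3)X 7/7 satisfied · (3,4)X 7/7 satisfied · (3,6)X 5/5 satisfied · (3,7)X 3/3 satisfied
Row 4: (4,1)X 4/4 satisfied · (4,3)X 6/6 satisfied · (4,4)X 5/5 satisfied · (4,5)X 6/6 satisfied · (4,6)X 6/6 satisfied · (4,7)X 5/5 satisfied
Row 5: (5,1)X 2/2 satisfied · (5,2)X 3/3 satisfied · (5,4)X 3/3 satisfied · (5,6)X 4/4 satisfied · (5,7)X 3/3 satisfied
All meet the threshold, so the configuration is stable.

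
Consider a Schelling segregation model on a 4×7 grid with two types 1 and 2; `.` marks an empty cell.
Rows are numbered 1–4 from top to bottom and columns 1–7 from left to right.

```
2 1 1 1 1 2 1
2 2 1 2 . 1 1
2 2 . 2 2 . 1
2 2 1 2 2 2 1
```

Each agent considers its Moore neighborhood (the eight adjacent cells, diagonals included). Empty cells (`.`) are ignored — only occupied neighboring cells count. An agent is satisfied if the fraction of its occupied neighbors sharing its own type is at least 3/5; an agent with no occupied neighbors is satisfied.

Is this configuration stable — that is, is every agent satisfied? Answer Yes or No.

(1,1)2 2/3 ✓
(1,2)1 2/5 ✗
(1,3)1 3/5 ✓
(1,4)1 3/4 ✓
(1,5)1 2/4 ✗
(1,6)2 0/4 ✗
(1,7)1 2/3 ✓
(2,1)2 4/5 ✓
(2,2)2 4/7 ✗
(2,3)1 3/7 ✗
(2,4)2 2/6 ✗
(2,6)1 4/6 ✓
(2,7)1 3/4 ✓
(3,1)2 5/5 ✓
(3,2)2 5/7 ✓
(3,4)2 4/6 ✓
(3,5)2 5/6 ✓
(3,7)1 3/4 ✓
(4,1)2 3/3 ✓
(4,2)2 3/4 ✓
(4,3)1 0/4 ✗
(4,4)2 3/4 ✓
(4,5)2 4/4 ✓
(4,6)2 2/4 ✗
(4,7)1 1/2 ✗
For instance (1,2) has only 2/5 same-type neighbors, below 3/5.

No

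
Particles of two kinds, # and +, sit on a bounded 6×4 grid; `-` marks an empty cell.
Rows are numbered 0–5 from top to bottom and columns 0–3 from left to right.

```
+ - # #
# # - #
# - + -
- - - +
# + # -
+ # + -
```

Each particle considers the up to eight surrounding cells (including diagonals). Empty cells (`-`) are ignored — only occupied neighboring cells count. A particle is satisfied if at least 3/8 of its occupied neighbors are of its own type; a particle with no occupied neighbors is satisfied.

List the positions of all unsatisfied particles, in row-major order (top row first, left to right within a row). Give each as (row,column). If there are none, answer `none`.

(0,0), (2,2), (4,0), (4,2), (5,0), (5,2)

(0,0)+ 0/2 unhappy
(0,2)# 3/3 ok
(0,3)# 2/2 ok
(1,0)# 2/3 ok
(1,1)# 3/5 ok
(1,3)# 2/3 ok
(2,0)# 2/2 ok
(2,2)+ 1/3 unhappy
(3,3)+ 1/2 ok
(4,0)# 1/3 unhappy
(4,1)+ 2/5 ok
(4,2)# 1/4 unhappy
(5,0)+ 1/3 unhappy
(5,1)# 2/5 ok
(5,2)+ 1/3 unhappy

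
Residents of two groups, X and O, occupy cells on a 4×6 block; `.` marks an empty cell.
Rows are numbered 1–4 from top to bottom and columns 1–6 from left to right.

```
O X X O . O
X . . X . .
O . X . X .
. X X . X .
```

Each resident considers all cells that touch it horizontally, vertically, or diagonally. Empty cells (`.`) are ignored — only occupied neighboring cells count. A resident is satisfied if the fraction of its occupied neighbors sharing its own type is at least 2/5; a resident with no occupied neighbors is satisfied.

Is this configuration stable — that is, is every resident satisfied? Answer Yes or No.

No

(1,1)O 0/2 unhappy
(1,2)X 2/3 ok
(1,3)X 2/3 ok
(1,4)O 0/2 unhappy
(1,6)O 0/0 ok
(2,1)X 1/3 unhappy
(2,4)X 3/4 ok
(3,1)O 0/2 unhappy
(3,3)X 3/3 ok
(3,5)X 2/2 ok
(4,2)X 2/3 ok
(4,3)X 2/2 ok
(4,5)X 1/1 ok
For instance (1,1) has only 0/2 same-type neighbors, below 2/5.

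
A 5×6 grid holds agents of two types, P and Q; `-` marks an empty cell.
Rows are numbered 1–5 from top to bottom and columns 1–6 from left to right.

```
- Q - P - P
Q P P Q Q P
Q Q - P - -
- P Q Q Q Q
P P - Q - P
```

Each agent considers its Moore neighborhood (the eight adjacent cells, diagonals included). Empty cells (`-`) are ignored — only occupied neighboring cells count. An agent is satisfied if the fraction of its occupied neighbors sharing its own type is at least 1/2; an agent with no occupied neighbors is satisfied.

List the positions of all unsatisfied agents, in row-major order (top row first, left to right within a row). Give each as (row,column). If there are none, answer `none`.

(1,2)Q 1/3 ✗
(1,4)P 1/3 ✗
(1,6)P 1/2 ✓
(2,1)Q 3/4 ✓
(2,2)P 1/5 ✗
(2,3)P 3/6 ✓
(2,4)Q 1/4 ✗
(2,5)Q 1/5 ✗
(2,6)P 1/2 ✓
(3,1)Q 2/4 ✓
(3,2)Q 3/6 ✓
(3,4)P 1/6 ✗
(4,2)P 2/5 ✗
(4,3)Q 3/6 ✓
(4,4)Q 3/4 ✓
(4,5)Q 3/5 ✓
(4,6)Q 1/2 ✓
(5,1)P 2/2 ✓
(5,2)P 2/3 ✓
(5,4)Q 3/3 ✓
(5,6)P 0/2 ✗

(1,2), (1,4), (2,2), (2,4), (2,5), (3,4), (4,2), (5,6)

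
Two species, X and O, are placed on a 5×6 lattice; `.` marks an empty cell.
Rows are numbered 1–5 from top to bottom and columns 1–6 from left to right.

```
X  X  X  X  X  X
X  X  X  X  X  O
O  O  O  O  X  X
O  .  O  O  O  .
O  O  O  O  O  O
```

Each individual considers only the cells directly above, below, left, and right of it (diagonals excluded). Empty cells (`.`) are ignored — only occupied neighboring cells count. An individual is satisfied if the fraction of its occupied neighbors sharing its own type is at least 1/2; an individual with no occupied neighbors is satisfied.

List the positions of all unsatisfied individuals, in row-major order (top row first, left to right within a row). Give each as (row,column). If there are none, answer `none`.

(2,6)

(1,1)X 2/2 satisfied
(1,2)X 3/3 satisfied
(1,3)X 3/3 satisfied
(1,4)X 3/3 satisfied
(1,5)X 3/3 satisfied
(1,6)X 1/2 satisfied
(2,1)X 2/3 satisfied
(2,2)X 3/4 satisfied
(2,3)X 3/4 satisfied
(2,4)X 3/4 satisfied
(2,5)X 3/4 satisfied
(2,6)O 0/3 not
(3,1)O 2/3 satisfied
(3,2)O 2/3 satisfied
(3,3)O 3/4 satisfied
(3,4)O 2/4 satisfied
(3,5)X 2/4 satisfied
(3,6)X 1/2 satisfied
(4,1)O 2/2 satisfied
(4,3)O 3/3 satisfied
(4,4)O 4/4 satisfied
(4,5)O 2/3 satisfied
(5,1)O 2/2 satisfied
(5,2)O 2/2 satisfied
(5,3)O 3/3 satisfied
(5,4)O 3/3 satisfied
(5,5)O 3/3 satisfied
(5,6)O 1/1 satisfied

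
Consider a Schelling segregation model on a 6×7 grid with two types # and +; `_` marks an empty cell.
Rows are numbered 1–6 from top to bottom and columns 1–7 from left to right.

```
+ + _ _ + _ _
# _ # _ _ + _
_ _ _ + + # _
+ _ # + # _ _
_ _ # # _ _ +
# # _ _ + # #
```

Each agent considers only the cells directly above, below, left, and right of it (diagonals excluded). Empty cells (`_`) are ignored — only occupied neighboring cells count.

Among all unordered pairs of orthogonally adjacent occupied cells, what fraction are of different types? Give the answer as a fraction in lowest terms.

9/16

Scan each occupied cell's neighbors to the right and below so each pair is counted once.
Row 1: +(1,1)–+(1,2)= +(1,1)–#(2,1)≠  → 1/2 unlike.
Row 2: +(2,6)–#(3,6)≠  → 1/1 unlike.
Row 3: +(3,4)–+(3,5)= +(3,4)–+(4,4)= +(3,5)–#(3,6)≠ +(3,5)–#(4,5)≠  → 2/4 unlike.
Row 4: #(4,3)–+(4,4)≠ #(4,3)–#(5,3)= +(4,4)–#(4,5)≠ +(4,4)–#(5,4)≠  → 3/4 unlike.
Row 5: #(5,3)–#(5,4)= +(5,7)–#(6,7)≠  → 1/2 unlike.
Row 6: #(6,1)–#(6,2)= +(6,5)–#(6,6)≠ #(6,6)–#(6,7)=  → 1/3 unlike.
Total adjacent occupied pairs: 16; unlike-type pairs: 9.
9/16 is already in lowest terms.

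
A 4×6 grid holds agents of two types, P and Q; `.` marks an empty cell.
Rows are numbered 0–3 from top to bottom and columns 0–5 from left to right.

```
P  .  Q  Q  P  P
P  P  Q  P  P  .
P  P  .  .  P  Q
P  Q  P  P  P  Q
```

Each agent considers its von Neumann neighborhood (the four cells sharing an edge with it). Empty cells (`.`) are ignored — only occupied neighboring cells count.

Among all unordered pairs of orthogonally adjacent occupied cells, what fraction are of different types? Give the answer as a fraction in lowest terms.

9/25

Scan each occupied cell's neighbors to the right and below so each pair is counted once.
Row 0: P(0,0)–P(1,0)= Q(0,2)–Q(0,3)= Q(0,2)–Q(1,2)= Q(0,3)–P(0,4)≠ Q(0,3)–P(1,3)≠ P(0,4)–P(0,5)= P(0,4)–P(1,4)=  → 2/7 unlike.
Row 1: P(1,0)–P(1,1)= P(1,0)–P(2,0)= P(1,1)–Q(1,2)≠ P(1,1)–P(2,1)= Q(1,2)–P(1,3)≠ P(1,3)–P(1,4)= P(1,4)–P(2,4)=  → 2/7 unlike.
Row 2: P(2,0)–P(2,1)= P(2,0)–P(3,0)= P(2,1)–Q(3,1)≠ P(2,4)–Q(2,5)≠ P(2,4)–P(3,4)= Q(2,5)–Q(3,5)=  → 2/6 unlike.
Row 3: P(3,0)–Q(3,1)≠ Q(3,1)–P(3,2)≠ P(3,2)–P(3,3)= P(3,3)–P(3,4)= P(3,4)–Q(3,5)≠  → 3/5 unlike.
Total adjacent occupied pairs: 25; unlike-type pairs: 9.
9/25 is already in lowest terms.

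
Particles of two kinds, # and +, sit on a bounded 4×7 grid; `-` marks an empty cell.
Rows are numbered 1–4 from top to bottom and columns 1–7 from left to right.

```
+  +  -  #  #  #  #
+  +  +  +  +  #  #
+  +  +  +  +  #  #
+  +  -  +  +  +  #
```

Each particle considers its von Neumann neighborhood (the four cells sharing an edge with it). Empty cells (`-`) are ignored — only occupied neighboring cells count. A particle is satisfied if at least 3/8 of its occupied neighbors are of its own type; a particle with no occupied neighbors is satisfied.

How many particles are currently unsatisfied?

1

(1,1)+ 2/2 satisfied
(1,2)+ 2/2 satisfied
(1,4)# 1/2 satisfied
(1,5)# 2/3 satisfied
(1,6)# 3/3 satisfied
(1,7)# 2/2 satisfied
(2,1)+ 3/3 satisfied
(2,2)+ 4/4 satisfied
(2,3)+ 3/3 satisfied
(2,4)+ 3/4 satisfied
(2,5)+ 2/4 satisfied
(2,6)# 3/4 satisfied
(2,7)# 3/3 satisfied
(3,1)+ 3/3 satisfied
(3,2)+ 4/4 satisfied
(3,3)+ 3/3 satisfied
(3,4)+ 4/4 satisfied
(3,5)+ 3/4 satisfied
(3,6)# 2/4 satisfied
(3,7)# 3/3 satisfied
(4,1)+ 2/2 satisfied
(4,2)+ 2/2 satisfied
(4,4)+ 2/2 satisfied
(4,5)+ 3/3 satisfied
(4,6)+ 1/3 not
(4,7)# 1/2 satisfied
Unsatisfied: (4,6) — 1 in total.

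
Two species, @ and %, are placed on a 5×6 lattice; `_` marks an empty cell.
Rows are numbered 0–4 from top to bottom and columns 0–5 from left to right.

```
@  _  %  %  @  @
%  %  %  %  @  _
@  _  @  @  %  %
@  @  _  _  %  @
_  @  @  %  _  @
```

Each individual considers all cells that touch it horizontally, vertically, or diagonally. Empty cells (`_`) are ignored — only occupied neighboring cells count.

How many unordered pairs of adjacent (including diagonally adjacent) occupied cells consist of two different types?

Scan each occupied cell's neighbors to the right and below (and the two forward diagonals) so each pair is counted once.
From row 0: 5 unlike of 14 pairs (running 5/14).
From row 1: 10 unlike of 15 pairs (running 15/29).
From row 2: 4 unlike of 11 pairs (running 19/40).
From row 3: 2 unlike of 8 pairs (running 21/48).
From row 4: 1 unlike of 2 pairs (running 22/50).
Total adjacent occupied pairs: 50; unlike-type pairs: 22.

22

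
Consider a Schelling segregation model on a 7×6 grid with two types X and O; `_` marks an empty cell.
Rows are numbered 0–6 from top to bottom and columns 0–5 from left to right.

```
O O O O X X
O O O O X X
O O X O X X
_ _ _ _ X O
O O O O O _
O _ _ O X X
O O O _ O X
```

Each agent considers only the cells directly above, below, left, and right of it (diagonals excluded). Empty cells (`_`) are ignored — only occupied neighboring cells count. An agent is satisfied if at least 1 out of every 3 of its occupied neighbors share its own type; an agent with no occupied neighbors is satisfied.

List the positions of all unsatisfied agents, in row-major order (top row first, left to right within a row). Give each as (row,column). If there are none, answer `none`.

(0,0)O 2/2 ok
(0,1)O 3/3 ok
(0,2)O 3/3 ok
(0,3)O 2/3 ok
(0,4)X 2/3 ok
(0,5)X 2/2 ok
(1,0)O 3/3 ok
(1,1)O 4/4 ok
(1,2)O 3/4 ok
(1,3)O 3/4 ok
(1,4)X 3/4 ok
(1,5)X 3/3 ok
(2,0)O 2/2 ok
(2,1)O 2/3 ok
(2,2)X 0/3 unhappy
(2,3)O 1/3 ok
(2,4)X 3/4 ok
(2,5)X 2/3 ok
(3,4)X 1/3 ok
(3,5)O 0/2 unhappy
(4,0)O 2/2 ok
(4,1)O 2/2 ok
(4,2)O 2/2 ok
(4,3)O 3/3 ok
(4,4)O 1/3 ok
(5,0)O 2/2 ok
(5,3)O 1/2 ok
(5,4)X 1/4 unhappy
(5,5)X 2/2 ok
(6,0)O 2/2 ok
(6,1)O 2/2 ok
(6,2)O 1/1 ok
(6,4)O 0/2 unhappy
(6,5)X 1/2 ok

(2,2), (3,5), (5,4), (6,4)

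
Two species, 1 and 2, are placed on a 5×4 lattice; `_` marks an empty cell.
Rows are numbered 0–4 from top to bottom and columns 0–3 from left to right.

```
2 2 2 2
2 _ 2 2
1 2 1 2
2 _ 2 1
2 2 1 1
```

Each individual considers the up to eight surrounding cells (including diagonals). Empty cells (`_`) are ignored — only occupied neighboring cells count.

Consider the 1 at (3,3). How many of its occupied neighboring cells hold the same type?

3

Occupied neighbors of (3,3): (2,2)=1, (2,3)=2, (3,2)=2, (4,2)=1, (4,3)=1.
Same type (1): 3 of 5.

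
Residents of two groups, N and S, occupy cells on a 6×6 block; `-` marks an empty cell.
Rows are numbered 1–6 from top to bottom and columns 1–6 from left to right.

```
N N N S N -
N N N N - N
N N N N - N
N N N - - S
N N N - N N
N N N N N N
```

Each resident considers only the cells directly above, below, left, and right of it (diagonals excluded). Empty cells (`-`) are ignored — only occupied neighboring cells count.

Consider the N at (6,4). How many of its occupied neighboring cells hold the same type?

2

Occupied neighbors of (6,4): (6,3)=N, (6,5)=N.
Same type (N): 2 of 2.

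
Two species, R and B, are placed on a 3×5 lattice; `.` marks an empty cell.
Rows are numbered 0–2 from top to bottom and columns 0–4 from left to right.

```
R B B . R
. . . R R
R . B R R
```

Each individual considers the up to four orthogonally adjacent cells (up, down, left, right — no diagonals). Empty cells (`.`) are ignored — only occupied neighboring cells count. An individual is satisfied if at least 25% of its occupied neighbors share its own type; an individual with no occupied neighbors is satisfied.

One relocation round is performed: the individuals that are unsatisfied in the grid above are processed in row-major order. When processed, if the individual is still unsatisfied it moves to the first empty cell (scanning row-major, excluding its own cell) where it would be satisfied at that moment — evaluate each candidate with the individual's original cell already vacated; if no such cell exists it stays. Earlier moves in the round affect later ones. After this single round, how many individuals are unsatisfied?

0

Initially unsatisfied (in order): (0,0), (2,2).
  (0,0) → (0,3).
  (2,2) → (0,0).
Resulting grid:
B B B R R
. . . R R
R . . R R
All satisfied now.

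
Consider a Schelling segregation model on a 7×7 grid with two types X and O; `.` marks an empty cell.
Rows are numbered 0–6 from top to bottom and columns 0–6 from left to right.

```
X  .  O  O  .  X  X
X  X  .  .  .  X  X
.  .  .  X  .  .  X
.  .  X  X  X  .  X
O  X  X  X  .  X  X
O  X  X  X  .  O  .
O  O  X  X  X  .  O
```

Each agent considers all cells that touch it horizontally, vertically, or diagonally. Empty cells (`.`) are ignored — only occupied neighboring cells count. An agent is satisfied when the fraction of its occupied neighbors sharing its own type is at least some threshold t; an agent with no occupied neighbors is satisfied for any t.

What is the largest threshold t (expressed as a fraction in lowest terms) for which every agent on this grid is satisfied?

(0,0)X 2/2
(0,2)O 1/2
(0,3)O 1/1
(0,5)X 3/3
(0,6)X 3/3
(1,0)X 2/2
(1,1)X 2/3
(1,5)X 4/4
(1,6)X 4/4
(2,3)X 3/3
(2,6)X 3/3
(3,2)X 5/5
(3,3)X 5/5
(3,4)X 4/4
(3,6)X 3/3
(4,0)O 1/3
(4,1)X 4/6
(4,2)X 7/7
(4,3)X 6/6
(4,5)X 3/4
(4,6)X 2/3
(5,0)O 3/5
(5,1)X 4/8
(5,2)X 7/8
(5,3)X 6/6
(5,5)O 1/4
(6,0)O 2/3
(6,1)O 2/5
(6,2)X 4/5
(6,3)X 4/4
(6,4)X 2/3
(6,6)O 1/1
The smallest same-type fraction is 1/4 at (5,5), which reduces to 1/4. Any threshold above that leaves this agent unsatisfied.

1/4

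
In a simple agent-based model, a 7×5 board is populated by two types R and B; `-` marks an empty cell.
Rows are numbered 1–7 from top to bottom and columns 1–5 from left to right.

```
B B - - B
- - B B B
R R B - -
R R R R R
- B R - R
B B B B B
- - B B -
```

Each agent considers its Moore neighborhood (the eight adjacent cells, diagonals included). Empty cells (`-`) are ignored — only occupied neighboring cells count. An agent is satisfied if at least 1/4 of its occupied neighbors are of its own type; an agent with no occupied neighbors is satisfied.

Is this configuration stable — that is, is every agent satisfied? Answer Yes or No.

(1,1)B 1/1 satisfied
(1,2)B 2/2 satisfied
(1,5)B 2/2 satisfied
(2,3)B 3/4 satisfied
(2,4)B 4/4 satisfied
(2,5)B 2/2 satisfied
(3,1)R 3/3 satisfied
(3,2)R 4/6 satisfied
(3,3)B 2/6 satisfied
(4,1)R 3/4 satisfied
(4,2)R 5/7 satisfied
(4,3)R 4/6 satisfied
(4,4)R 4/5 satisfied
(4,5)R 2/2 satisfied
(5,2)B 3/7 satisfied
(5,3)R 3/7 satisfied
(5,5)R 2/4 satisfied
(6,1)B 2/2 satisfied
(6,2)B 4/5 satisfied
(6,3)B 5/6 satisfied
(6,4)B 4/6 satisfied
(6,5)B 2/3 satisfied
(7,3)B 4/4 satisfied
(7,4)B 4/4 satisfied
All meet the threshold, so the configuration is stable.

Yes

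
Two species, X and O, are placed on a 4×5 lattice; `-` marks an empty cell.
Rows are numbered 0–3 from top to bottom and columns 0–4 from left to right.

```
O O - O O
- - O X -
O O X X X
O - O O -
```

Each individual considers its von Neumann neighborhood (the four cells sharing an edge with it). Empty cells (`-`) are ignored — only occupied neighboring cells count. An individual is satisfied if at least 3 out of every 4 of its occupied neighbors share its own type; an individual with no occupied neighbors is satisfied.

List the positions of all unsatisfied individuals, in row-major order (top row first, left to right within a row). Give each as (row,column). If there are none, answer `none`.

(0,3), (1,2), (1,3), (2,1), (2,2), (3,2), (3,3)

Row 0: (0,0)O 1/1 ok · (0,1)O 1/1 ok · (0,3)O 1/2 unhappy · (0,4)O 1/1 ok
Row 1: (1,2)O 0/2 unhappy · (1,3)X 1/3 unhappy
Row 2: (2,0)O 2/2 ok · (2,1)O 1/2 unhappy · (2,2)X 1/4 unhappy · (2,3)X 3/4 ok · (2,4)X 1/1 ok
Row 3: (3,0)O 1/1 ok · (3,2)O 1/2 unhappy · (3,3)O 1/2 unhappy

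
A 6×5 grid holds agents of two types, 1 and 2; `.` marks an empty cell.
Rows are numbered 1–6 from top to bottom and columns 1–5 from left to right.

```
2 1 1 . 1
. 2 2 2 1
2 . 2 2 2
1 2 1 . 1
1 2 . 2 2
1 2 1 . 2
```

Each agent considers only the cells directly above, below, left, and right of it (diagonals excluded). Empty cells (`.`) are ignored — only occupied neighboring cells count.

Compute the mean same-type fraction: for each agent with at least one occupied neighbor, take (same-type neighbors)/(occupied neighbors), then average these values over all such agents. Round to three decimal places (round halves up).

(1,1)2 0/1
(1,2)1 1/3
(1,3)1 1/2
(1,5)1 1/1
(2,2)2 1/2
(2,3)2 3/4
(2,4)2 2/3
(2,5)1 1/3
(3,1)2 0/1
(3,3)2 2/3
(3,4)2 3/3
(3,5)2 1/3
(4,1)1 1/3
(4,2)2 1/3
(4,3)1 0/2
(4,5)1 0/2
(5,1)1 2/3
(5,2)2 2/3
(5,4)2 1/1
(5,5)2 2/3
(6,1)1 1/2
(6,2)2 1/3
(6,3)1 0/1
(6,5)2 1/1
Sum over 24 agents: 0/1 + 1/3 + 1/2 + 1/1 + 1/2 + 3/4 + 2/3 + 1/3 + 0/1 + 2/3 + 3/3 + 1/3 + 1/3 + 1/3 + 0/2 + 0/2 + 2/3 + 2/3 + 1/1 + 2/3 + 1/2 + 1/3 + 0/1 + 1/1 = 139/12; mean = 139/12 ÷ 24 = 139/288 = 0.482638… → 0.483.

0.483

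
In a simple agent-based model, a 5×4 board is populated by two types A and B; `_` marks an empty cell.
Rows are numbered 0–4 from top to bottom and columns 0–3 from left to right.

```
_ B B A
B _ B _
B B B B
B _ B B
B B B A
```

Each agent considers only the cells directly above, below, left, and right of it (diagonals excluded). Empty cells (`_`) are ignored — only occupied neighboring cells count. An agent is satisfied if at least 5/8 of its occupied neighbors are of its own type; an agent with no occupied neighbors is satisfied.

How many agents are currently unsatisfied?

2

(0,1)B 1/1 ✓
(0,2)B 2/3 ✓
(0,3)A 0/1 ✗
(1,0)B 1/1 ✓
(1,2)B 2/2 ✓
(2,0)B 3/3 ✓
(2,1)B 2/2 ✓
(2,2)B 4/4 ✓
(2,3)B 2/2 ✓
(3,0)B 2/2 ✓
(3,2)B 3/3 ✓
(3,3)B 2/3 ✓
(4,0)B 2/2 ✓
(4,1)B 2/2 ✓
(4,2)B 2/3 ✓
(4,3)A 0/2 ✗
Unsatisfied: (0,3), (4,3) — 2 in total.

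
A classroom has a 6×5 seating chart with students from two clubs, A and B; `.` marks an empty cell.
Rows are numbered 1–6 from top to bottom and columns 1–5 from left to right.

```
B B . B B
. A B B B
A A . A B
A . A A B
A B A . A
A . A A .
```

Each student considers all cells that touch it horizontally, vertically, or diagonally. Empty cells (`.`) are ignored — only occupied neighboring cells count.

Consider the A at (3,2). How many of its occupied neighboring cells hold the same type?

Occupied neighbors of (3,2): (2,2)=A, (2,3)=B, (3,1)=A, (4,1)=A, (4,3)=A.
Same type (A): 4 of 5.

4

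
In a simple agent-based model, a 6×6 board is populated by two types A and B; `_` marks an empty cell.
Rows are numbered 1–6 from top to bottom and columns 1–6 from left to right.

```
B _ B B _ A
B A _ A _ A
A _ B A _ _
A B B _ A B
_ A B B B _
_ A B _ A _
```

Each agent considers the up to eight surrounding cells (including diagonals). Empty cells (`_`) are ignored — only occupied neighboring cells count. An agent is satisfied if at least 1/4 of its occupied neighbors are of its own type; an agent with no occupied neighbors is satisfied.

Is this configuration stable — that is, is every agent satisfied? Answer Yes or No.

No

Row 1: (1,1)B 1/2 ✓ · (1,3)B 1/3 ✓ · (1,4)B 1/2 ✓ · (1,6)A 1/1 ✓
Row 2: (2,1)B 1/3 ✓ · (2,2)A 1/5 ✗ · (2,4)A 1/4 ✓ · (2,6)A 1/1 ✓
Row 3: (3,1)A 2/4 ✓ · (3,3)B 2/5 ✓ · (3,4)A 2/4 ✓
Row 4: (4,1)A 2/3 ✓ · (4,2)B 3/6 ✓ · (4,3)B 4/6 ✓ · (4,5)A 1/4 ✓ · (4,6)B 1/2 ✓
Row 5: (5,2)A 2/6 ✓ · (5,3)B 4/6 ✓ · (5,4)B 4/6 ✓ · (5,5)B 2/4 ✓
Row 6: (6,2)A 1/3 ✓ · (6,3)B 2/4 ✓ · (6,5)A 0/2 ✗
For instance (2,2) has only 1/5 same-type neighbors, below 1/4.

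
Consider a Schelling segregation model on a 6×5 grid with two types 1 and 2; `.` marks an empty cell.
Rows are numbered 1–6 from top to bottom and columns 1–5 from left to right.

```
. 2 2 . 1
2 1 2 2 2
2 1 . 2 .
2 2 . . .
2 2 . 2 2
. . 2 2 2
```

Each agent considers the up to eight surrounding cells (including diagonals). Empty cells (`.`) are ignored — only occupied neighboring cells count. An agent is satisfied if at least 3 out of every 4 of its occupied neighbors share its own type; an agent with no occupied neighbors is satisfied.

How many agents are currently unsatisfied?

(1,2)2 3/4 ok
(1,3)2 3/4 ok
(1,5)1 0/2 unhappy
(2,1)2 2/4 unhappy
(2,2)1 1/6 unhappy
(2,3)2 4/6 unhappy
(2,4)2 4/5 ok
(2,5)2 2/3 unhappy
(3,1)2 3/5 unhappy
(3,2)1 1/6 unhappy
(3,4)2 3/3 ok
(4,1)2 4/5 ok
(4,2)2 4/5 ok
(5,1)2 3/3 ok
(5,2)2 4/4 ok
(5,4)2 4/4 ok
(5,5)2 3/3 ok
(6,3)2 3/3 ok
(6,4)2 4/4 ok
(6,5)2 3/3 ok
Unsatisfied: (1,5), (2,1), (2,2), (2,3), (2,5), (3,1), (3,2) — 7 in total.

7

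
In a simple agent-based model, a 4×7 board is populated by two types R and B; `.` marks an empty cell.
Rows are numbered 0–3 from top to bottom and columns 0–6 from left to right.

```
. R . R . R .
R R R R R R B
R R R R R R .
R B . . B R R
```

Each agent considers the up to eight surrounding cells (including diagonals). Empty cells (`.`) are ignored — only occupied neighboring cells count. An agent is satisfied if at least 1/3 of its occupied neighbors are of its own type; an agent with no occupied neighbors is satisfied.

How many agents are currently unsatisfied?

3

(0,1)R 3/3 satisfied
(0,3)R 3/3 satisfied
(0,5)R 2/3 satisfied
(1,0)R 4/4 satisfied
(1,1)R 6/6 satisfied
(1,2)R 7/7 satisfied
(1,3)R 6/6 satisfied
(1,4)R 7/7 satisfied
(1,5)R 4/5 satisfied
(1,6)B 0/3 not
(2,0)R 4/5 satisfied
(2,1)R 6/7 satisfied
(2,2)R 5/6 satisfied
(2,3)R 5/6 satisfied
(2,4)R 6/7 satisfied
(2,5)R 5/7 satisfied
(3,0)R 2/3 satisfied
(3,1)B 0/4 not
(3,4)B 0/4 not
(3,5)R 3/4 satisfied
(3,6)R 2/2 satisfied
Unsatisfied: (1,6), (3,1), (3,4) — 3 in total.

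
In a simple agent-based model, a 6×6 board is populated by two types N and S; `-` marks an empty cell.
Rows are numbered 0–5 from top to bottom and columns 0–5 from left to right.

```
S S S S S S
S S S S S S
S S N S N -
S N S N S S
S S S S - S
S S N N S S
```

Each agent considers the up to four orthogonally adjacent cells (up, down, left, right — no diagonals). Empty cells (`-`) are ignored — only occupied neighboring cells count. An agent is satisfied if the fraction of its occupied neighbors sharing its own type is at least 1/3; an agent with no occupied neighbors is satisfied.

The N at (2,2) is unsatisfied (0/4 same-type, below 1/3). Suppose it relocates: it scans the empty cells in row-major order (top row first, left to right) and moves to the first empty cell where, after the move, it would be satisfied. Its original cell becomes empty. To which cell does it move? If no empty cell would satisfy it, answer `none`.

(2,5)

Vacating (2,2). Empty cells in order:
  (2,5): 1/3 same-type → satisfied — stop here.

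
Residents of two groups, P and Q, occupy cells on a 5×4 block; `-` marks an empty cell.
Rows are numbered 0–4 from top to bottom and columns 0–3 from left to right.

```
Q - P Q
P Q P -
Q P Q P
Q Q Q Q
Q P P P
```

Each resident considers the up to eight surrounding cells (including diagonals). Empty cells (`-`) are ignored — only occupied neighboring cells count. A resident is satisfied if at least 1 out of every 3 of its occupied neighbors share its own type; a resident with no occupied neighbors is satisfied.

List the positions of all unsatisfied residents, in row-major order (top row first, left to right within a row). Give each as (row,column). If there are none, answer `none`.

(0,0)Q 1/2 satisfied
(0,2)P 1/3 satisfied
(0,3)Q 0/2 not
(1,0)P 1/4 not
(1,1)Q 3/7 satisfied
(1,2)P 3/6 satisfied
(2,0)Q 3/5 satisfied
(2,1)P 2/8 not
(2,2)Q 4/7 satisfied
(2,3)P 1/4 not
(3,0)Q 3/5 satisfied
(3,1)Q 5/8 satisfied
(3,2)Q 3/8 satisfied
(3,3)Q 2/5 satisfied
(4,0)Q 2/3 satisfied
(4,1)P 1/5 not
(4,2)P 2/5 satisfied
(4,3)P 1/3 satisfied

(0,3), (1,0), (2,1), (2,3), (4,1)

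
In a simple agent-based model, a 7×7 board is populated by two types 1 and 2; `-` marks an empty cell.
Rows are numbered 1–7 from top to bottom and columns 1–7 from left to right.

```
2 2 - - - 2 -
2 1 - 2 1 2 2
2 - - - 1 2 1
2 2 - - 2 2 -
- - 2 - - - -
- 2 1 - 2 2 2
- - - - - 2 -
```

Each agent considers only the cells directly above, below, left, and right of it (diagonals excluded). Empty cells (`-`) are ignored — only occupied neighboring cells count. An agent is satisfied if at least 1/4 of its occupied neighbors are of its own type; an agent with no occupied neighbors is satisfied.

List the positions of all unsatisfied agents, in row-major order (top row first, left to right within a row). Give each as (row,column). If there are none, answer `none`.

Row 1: (1,1)2 2/2 ok · (1,2)2 1/2 ok · (1,6)2 1/1 ok
Row 2: (2,1)2 2/3 ok · (2,2)1 0/2 unhappy · (2,4)2 0/1 unhappy · (2,5)1 1/3 ok · (2,6)2 3/4 ok · (2,7)2 1/2 ok
Row 3: (3,1)2 2/2 ok · (3,5)1 1/3 ok · (3,6)2 2/4 ok · (3,7)1 0/2 unhappy
Row 4: (4,1)2 2/2 ok · (4,2)2 1/1 ok · (4,5)2 1/2 ok · (4,6)2 2/2 ok
Row 5: (5,3)2 0/1 unhappy
Row 6: (6,2)2 0/1 unhappy · (6,3)1 0/2 unhappy · (6,5)2 1/1 ok · (6,6)2 3/3 ok · (6,7)2 1/1 ok
Row 7: (7,6)2 1/1 ok

(2,2), (2,4), (3,7), (5,3), (6,2), (6,3)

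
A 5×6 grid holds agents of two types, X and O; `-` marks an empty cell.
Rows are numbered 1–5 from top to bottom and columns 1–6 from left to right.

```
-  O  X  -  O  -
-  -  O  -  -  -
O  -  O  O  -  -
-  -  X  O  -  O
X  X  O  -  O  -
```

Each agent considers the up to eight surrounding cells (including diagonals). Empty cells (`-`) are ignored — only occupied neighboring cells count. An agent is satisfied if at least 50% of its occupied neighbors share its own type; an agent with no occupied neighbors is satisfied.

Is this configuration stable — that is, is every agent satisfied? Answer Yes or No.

(1,2)O 1/2 ✓
(1,3)X 0/2 ✗
(1,5)O 0/0 ✓
(2,3)O 3/4 ✓
(3,1)O 0/0 ✓
(3,3)O 3/4 ✓
(3,4)O 3/4 ✓
(4,3)X 1/5 ✗
(4,4)O 4/5 ✓
(4,6)O 1/1 ✓
(5,1)X 1/1 ✓
(5,2)X 2/3 ✓
(5,3)O 1/3 ✗
(5,5)O 2/2 ✓
For instance (1,3) has only 0/2 same-type neighbors, below 1/2.

No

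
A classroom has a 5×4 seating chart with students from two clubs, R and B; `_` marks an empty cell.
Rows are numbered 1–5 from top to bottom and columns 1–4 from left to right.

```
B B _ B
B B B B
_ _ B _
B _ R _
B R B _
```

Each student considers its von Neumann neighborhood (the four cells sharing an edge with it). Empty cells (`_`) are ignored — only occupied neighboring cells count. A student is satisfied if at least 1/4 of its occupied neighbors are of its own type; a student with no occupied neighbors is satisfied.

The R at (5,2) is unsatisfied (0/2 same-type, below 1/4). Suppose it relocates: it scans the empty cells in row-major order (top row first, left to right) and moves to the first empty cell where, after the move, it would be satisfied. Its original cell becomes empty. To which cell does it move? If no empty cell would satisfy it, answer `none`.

Vacating (5,2). Empty cells in order:
  (1,3): 0/3 same-type → still unsatisfied.
  (3,1): 0/2 same-type → still unsatisfied.
  (3,2): 0/2 same-type → still unsatisfied.
  (3,4): 0/2 same-type → still unsatisfied.
  (4,2): 1/2 same-type → satisfied — stop here.

(4,2)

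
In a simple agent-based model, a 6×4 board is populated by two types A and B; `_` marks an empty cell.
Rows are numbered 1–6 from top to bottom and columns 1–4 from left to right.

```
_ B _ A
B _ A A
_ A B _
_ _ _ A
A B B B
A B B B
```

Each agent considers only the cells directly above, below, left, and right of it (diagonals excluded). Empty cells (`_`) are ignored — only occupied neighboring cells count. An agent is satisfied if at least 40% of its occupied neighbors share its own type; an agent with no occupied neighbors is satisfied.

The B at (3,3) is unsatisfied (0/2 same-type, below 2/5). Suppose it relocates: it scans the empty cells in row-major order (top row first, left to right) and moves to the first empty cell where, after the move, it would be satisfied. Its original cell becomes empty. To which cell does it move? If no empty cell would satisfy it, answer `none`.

Vacating (3,3). Empty cells in order:
  (1,1): 2/2 same-type → satisfied — stop here.

(1,1)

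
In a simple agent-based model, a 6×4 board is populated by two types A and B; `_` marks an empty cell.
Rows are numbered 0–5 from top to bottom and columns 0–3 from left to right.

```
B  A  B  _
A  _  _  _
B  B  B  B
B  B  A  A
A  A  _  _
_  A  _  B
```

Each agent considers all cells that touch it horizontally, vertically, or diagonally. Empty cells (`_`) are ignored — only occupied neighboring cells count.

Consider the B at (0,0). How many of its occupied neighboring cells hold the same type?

Occupied neighbors of (0,0): (0,1)=A, (1,0)=A.
Same type (B): 0 of 2.

0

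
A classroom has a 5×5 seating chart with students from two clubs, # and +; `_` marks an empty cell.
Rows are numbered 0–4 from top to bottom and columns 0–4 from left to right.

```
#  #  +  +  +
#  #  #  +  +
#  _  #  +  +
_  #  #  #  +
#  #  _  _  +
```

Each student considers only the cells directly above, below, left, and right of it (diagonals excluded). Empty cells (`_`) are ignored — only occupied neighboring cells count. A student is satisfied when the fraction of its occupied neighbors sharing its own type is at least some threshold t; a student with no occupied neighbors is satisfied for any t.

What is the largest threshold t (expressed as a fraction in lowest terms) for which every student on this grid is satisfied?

1/3

Row 0: (0,0)# 2/2 · (0,1)# 2/3 · (0,2)+ 1/3 · (0,3)+ 3/3 · (0,4)+ 2/2
Row 1: (1,0)# 3/3 · (1,1)# 3/3 · (1,2)# 2/4 · (1,3)+ 3/4 · (1,4)+ 3/3
Row 2: (2,0)# 1/1 · (2,2)# 2/3 · (2,3)+ 2/4 · (2,4)+ 3/3
Row 3: (3,1)# 2/2 · (3,2)# 3/3 · (3,3)# 1/3 · (3,4)+ 2/3
Row 4: (4,0)# 1/1 · (4,1)# 2/2 · (4,4)+ 1/1
The smallest same-type fraction is 1/3 at (0,2), which reduces to 1/3. Any threshold above that leaves this student unsatisfied.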